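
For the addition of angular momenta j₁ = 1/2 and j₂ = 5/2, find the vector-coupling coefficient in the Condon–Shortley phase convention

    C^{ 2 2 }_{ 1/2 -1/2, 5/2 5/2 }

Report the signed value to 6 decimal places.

-0.912871  (= −√(5/6))

j₁+j₂−J=1  J+j₁−j₂=0  J−j₁+j₂=4  j₁+j₂+J+1=6
(j₁±m₁, j₂±m₂, J±M) = (0,1,5,0,4,0)
P² = 480
sum k=1..1:
  [1] −1/24 = -1/24
S = -1/24
C² = P²·S² = 5/6 ; C = -0.912871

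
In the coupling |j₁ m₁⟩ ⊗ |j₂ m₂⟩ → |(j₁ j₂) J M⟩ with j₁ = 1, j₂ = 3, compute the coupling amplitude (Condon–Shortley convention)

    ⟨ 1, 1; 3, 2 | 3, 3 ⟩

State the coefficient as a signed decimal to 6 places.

+√(1/4) = +0.500000

j₁+j₂−J=1  J+j₁−j₂=1  J−j₁+j₂=5  j₁+j₂+J+1=8
(j₁±m₁, j₂±m₂, J±M) = (2,0,5,1,6,0)
P² = 3600
sum k=0..0:
  [0] +1/120 = 1/120
S = 1/120
C² = P²·S² = 1/4 ; C = +0.500000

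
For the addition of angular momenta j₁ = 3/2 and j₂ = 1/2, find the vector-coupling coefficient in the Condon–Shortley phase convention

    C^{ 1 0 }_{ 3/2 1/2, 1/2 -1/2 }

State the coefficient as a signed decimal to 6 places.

√[3·1!2!0!/4! · 2!1!0!1!1!1!] = √(1/2)
  +(−1)^0/∏(0,1,1,0,1,0)! = 1  (running 1)
⟨..|..⟩ = √(1/2)·(1) = +0.707107

+0.707107  (= +√(1/2))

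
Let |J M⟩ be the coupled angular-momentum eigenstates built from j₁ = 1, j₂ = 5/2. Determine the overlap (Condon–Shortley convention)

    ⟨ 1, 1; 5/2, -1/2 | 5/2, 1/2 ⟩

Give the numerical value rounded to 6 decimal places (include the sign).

+√(18/35) ≈ +0.717137

j₁+j₂−J=1  J+j₁−j₂=1  J−j₁+j₂=4  j₁+j₂+J+1=7
(j₁±m₁, j₂±m₂, J±M) = (2,0,2,3,3,2)
P² = 288/35
sum k=0..0:
  [0] +1/4 = 1/4
S = 1/4
C² = P²·S² = 18/35 ; C = +0.717137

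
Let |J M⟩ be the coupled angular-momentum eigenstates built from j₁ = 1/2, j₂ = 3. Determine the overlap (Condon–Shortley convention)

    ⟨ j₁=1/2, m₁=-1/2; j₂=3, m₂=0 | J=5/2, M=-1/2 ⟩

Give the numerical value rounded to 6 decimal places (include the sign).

j₁+j₂−J=1  J+j₁−j₂=0  J−j₁+j₂=5  j₁+j₂+J+1=7
(j₁±m₁, j₂±m₂, J±M) = (0,1,3,3,2,3)
P² = 432/7
sum k=1..1:
  [1] −1/12 = -1/12
S = -1/12
C² = P²·S² = 3/7 ; C = -0.654654

−√(3/7) ≈ -0.654654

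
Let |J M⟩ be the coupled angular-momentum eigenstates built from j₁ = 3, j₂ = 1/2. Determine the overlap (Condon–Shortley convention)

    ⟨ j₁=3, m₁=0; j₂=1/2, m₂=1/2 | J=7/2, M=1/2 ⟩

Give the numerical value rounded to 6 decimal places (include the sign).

triangle: 0!·6!·1!/8! = 720/40320
(j±m)!: 3!·3!·1!·0!·4!·3! = 5184
prefactor² = (2J+1)·Δ·N² = 5184/7
  k=0: +1/(0!·0!·3!·1!·3!·0!) = 1/36
Σ = 1/36  ⇒  CG² = 5184/7·1/36² = 4/7
CG = +√(4/7) = +0.755929

+0.755929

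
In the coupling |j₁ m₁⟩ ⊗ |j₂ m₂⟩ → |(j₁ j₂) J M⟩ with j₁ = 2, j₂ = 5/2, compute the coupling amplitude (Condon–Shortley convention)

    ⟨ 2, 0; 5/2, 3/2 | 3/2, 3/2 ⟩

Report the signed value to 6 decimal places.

+√(12/35) = +0.585540

√[4·3!1!2!/7! · 2!2!4!1!3!0!] = √(192/35)
  +(−1)^2/∏(2,1,0,2,1,0)! = 1/4  (running 1/4)
⟨..|..⟩ = √(192/35)·(1/4) = +0.585540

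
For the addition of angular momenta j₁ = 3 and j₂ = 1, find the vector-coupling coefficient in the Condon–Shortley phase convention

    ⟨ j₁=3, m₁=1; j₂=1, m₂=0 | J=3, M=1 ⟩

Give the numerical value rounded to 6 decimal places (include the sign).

triangle: 1!×5!×1!/8! = 120/40320
(j±m)!: 4!×2!×1!×1!×4!×2! = 2304
prefactor² = (2J+1)×Δ×N² = 48
  k=0: +1/(0!×1!×2!×1!×3!×0!) = 1/12
  k=1: −1/(1!×0!×1!×0!×4!×1!) = -1/24
Σ = 1/24  ⇒  CG² = 48×1/24² = 1/12
CG = +√(1/12) = +0.288675

+0.288675  (= +√(1/12))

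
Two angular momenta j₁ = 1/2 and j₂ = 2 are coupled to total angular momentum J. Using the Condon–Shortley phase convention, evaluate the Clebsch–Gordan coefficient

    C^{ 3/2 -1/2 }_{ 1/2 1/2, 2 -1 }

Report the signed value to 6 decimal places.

√[4·1!0!3!/5! · 1!0!1!3!1!2!] = √(12/5)
  +(−1)^0/∏(0,1,0,1,0,2)! = 1/2  (running 1/2)
⟨..|..⟩ = √(12/5)·(1/2) = +0.774597

+0.774597  (= +√(3/5))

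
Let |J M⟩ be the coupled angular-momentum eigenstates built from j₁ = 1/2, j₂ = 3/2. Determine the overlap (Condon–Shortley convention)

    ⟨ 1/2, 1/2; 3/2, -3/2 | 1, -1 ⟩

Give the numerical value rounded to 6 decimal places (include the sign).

√[3·1!0!2!/4! · 1!0!0!3!0!2!] = √(3)
  +(−1)^0/∏(0,1,0,0,0,2)! = 1/2  (running 1/2)
⟨..|..⟩ = √(3)·(1/2) = +0.866025

+√(3/4) = +0.866025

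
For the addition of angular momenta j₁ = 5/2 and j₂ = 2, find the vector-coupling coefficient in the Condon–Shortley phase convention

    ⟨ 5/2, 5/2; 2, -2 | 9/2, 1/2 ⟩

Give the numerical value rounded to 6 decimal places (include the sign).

+√(1/126) = +0.089087

triangle: 0!*5!*4!/10! = 2880/3628800
(j±m)!: 5!*0!*0!*4!*5!*4! = 8294400
prefactor² = (2J+1)*Δ*N² = 460800/7
  k=0: +1/(0!*0!*0!*0!*5!*4!) = 1/2880
Σ = 1/2880  ⇒  CG² = 460800/7*1/2880² = 1/126
CG = +√(1/126) = +0.089087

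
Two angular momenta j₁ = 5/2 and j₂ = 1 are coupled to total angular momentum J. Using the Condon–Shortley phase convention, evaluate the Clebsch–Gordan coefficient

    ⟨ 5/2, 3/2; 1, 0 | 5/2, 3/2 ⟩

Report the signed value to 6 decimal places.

triangle: 1!*4!*1!/7! = 24/5040
(j±m)!: 4!*1!*1!*1!*4!*1! = 576
prefactor² = (2J+1)*Δ*N² = 576/35
  k=0: +1/(0!*1!*1!*1!*3!*0!) = 1/6
  k=1: −1/(1!*0!*0!*0!*4!*1!) = -1/24
Σ = 1/8  ⇒  CG² = 576/35*1/8² = 9/35
CG = +√(9/35) = +0.507093

+0.507093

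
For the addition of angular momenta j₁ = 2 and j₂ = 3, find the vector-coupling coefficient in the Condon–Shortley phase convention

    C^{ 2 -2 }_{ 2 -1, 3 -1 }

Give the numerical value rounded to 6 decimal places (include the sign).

√[5·3!1!3!/8! · 1!3!2!4!0!4!] = √(216/7)
  +(−1)^2/∏(2,1,1,0,0,3)! = 1/12  (running 1/12)
⟨..|..⟩ = √(216/7)·(1/12) = +0.462910

+0.462910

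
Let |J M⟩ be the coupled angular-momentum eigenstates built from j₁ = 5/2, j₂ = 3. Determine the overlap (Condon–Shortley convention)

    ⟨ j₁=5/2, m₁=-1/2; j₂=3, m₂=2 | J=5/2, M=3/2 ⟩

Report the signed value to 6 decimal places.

triangle: 3!×2!×3!/9! = 72/362880
(j±m)!: 2!×3!×5!×1!×4!×1! = 34560
prefactor² = (2J+1)×Δ×N² = 288/7
  k=2: +1/(2!×1!×1!×3!×1!×0!) = 1/12
  k=3: −1/(3!×0!×0!×2!×2!×1!) = -1/24
Σ = 1/24  ⇒  CG² = 288/7×1/24² = 1/14
CG = +√(1/14) = +0.267261

+√(1/14) ≈ +0.267261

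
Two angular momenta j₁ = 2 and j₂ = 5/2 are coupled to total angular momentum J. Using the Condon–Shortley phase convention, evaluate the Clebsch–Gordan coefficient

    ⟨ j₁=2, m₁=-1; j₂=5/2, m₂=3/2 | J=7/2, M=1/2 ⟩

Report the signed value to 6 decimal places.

−√(121/315) = -0.619780

j₁+j₂−J=1  J+j₁−j₂=3  J−j₁+j₂=4  j₁+j₂+J+1=9
(j₁±m₁, j₂±m₂, J±M) = (1,3,4,1,4,3)
P² = 2304/35
sum k=0..1:
  [0] +1/144 = 1/144
  [1] −1/12 = -1/12
S = -11/144
C² = P²·S² = 121/315 ; C = -0.619780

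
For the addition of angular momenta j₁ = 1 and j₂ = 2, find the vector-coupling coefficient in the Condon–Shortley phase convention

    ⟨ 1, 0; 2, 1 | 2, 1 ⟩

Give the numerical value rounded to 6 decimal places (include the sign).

−√(1/6) = -0.408248

j₁+j₂−J=1  J+j₁−j₂=1  J−j₁+j₂=3  j₁+j₂+J+1=6
(j₁±m₁, j₂±m₂, J±M) = (1,1,3,1,3,1)
P² = 3/2
sum k=0..1:
  [0] +1/6 = 1/6
  [1] −1/2 = -1/2
S = -1/3
C² = P²·S² = 1/6 ; C = -0.408248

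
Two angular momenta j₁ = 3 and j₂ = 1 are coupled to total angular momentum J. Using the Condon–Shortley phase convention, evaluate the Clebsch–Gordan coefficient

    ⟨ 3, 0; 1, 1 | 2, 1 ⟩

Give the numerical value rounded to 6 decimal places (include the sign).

+√(1/7) = +0.377964

√[5·2!4!0!/7! · 3!3!2!0!3!1!] = √(144/7)
  +(−1)^2/∏(2,0,1,0,3,0)! = 1/12  (running 1/12)
⟨..|..⟩ = √(144/7)·(1/12) = +0.377964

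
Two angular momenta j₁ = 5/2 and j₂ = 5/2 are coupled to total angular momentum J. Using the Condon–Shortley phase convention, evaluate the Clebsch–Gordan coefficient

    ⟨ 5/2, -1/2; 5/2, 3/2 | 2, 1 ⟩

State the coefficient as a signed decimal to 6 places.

+0.377964

j₁+j₂−J=3  J+j₁−j₂=2  J−j₁+j₂=2  j₁+j₂+J+1=8
(j₁±m₁, j₂±m₂, J±M) = (2,3,4,1,3,1)
P² = 36/7
sum k=2..3:
  [2] +1/4 = 1/4
  [3] −1/12 = -1/12
S = 1/6
C² = P²·S² = 1/7 ; C = +0.377964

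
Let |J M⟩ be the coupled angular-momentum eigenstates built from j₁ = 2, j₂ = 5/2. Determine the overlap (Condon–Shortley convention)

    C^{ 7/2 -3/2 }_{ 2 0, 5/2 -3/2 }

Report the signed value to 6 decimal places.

+0.534522

triangle: 1!×3!×4!/9! = 144/362880
(j±m)!: 2!×2!×1!×4!×2!×5! = 23040
prefactor² = (2J+1)×Δ×N² = 512/7
  k=0: +1/(0!×1!×2!×1!×1!×3!) = 1/12
  k=1: −1/(1!×0!×1!×0!×2!×4!) = -1/48
Σ = 1/16  ⇒  CG² = 512/7×1/16² = 2/7
CG = +√(2/7) = +0.534522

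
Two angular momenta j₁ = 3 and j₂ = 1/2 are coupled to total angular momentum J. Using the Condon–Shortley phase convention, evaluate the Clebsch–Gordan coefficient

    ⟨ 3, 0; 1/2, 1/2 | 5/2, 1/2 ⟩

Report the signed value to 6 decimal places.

√[6·1!5!0!/7! · 3!3!1!0!3!2!] = √(432/7)
  +(−1)^1/∏(1,0,2,0,3,0)! = -1/12  (running -1/12)
⟨..|..⟩ = √(432/7)·(-1/12) = -0.654654

−√(3/7) ≈ -0.654654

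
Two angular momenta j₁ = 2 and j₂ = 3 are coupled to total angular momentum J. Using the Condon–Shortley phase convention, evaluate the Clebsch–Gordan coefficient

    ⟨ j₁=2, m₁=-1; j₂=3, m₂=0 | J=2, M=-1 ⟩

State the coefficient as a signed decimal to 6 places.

+√(2/7) ≈ +0.534522

√[5·3!1!3!/8! · 1!3!3!3!1!3!] = √(81/14)
  +(−1)^2/∏(2,1,1,1,0,2)! = 1/4  (running 1/4)
  +(−1)^3/∏(3,0,0,0,1,3)! = -1/36  (running 2/9)
⟨..|..⟩ = √(81/14)·(2/9) = +0.534522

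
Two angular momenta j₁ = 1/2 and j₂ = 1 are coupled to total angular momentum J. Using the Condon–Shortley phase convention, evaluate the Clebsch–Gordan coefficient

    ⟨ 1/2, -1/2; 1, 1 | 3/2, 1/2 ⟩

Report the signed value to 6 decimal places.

+0.577350

√[4·0!1!2!/4! · 0!1!2!0!2!1!] = √(4/3)
  +(−1)^0/∏(0,0,1,2,0,0)! = 1/2  (running 1/2)
⟨..|..⟩ = √(4/3)·(1/2) = +0.577350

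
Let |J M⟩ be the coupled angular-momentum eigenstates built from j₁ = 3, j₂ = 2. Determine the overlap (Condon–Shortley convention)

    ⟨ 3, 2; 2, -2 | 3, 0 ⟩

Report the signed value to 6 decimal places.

triangle: 2!·4!·2!/9! = 96/362880
(j±m)!: 5!·1!·0!·4!·3!·3! = 103680
prefactor² = (2J+1)·Δ·N² = 192
  k=0: +1/(0!·2!·1!·0!·3!·2!) = 1/24
Σ = 1/24  ⇒  CG² = 192·1/24² = 1/3
CG = +√(1/3) = +0.577350

+0.577350  (= +√(1/3))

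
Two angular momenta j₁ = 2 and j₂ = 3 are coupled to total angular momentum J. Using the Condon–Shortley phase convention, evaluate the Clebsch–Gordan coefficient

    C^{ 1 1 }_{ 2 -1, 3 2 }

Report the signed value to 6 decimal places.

√[3·4!0!2!/7! · 1!3!5!1!2!0!] = √(288/7)
  +(−1)^3/∏(3,1,0,2,0,0)! = -1/12  (running -1/12)
⟨..|..⟩ = √(288/7)·(-1/12) = -0.534522

-0.534522  (= −√(2/7))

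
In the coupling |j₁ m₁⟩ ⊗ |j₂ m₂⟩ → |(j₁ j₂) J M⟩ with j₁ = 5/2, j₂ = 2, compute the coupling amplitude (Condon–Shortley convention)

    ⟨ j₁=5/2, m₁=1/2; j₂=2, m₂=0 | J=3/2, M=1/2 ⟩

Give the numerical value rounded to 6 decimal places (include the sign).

-0.239046

j₁+j₂−J=3  J+j₁−j₂=2  J−j₁+j₂=1  j₁+j₂+J+1=7
(j₁±m₁, j₂±m₂, J±M) = (3,2,2,2,2,1)
P² = 32/35
sum k=1..2:
  [1] −1/2 = -1/2
  [2] +1/4 = 1/4
S = -1/4
C² = P²·S² = 2/35 ; C = -0.239046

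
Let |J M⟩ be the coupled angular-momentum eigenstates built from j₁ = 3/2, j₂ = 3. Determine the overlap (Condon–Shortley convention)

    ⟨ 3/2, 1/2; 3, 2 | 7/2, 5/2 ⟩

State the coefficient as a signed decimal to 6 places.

-0.377964  (= −√(1/7))

j₁+j₂−J=1  J+j₁−j₂=2  J−j₁+j₂=5  j₁+j₂+J+1=9
(j₁±m₁, j₂±m₂, J±M) = (2,1,5,1,6,1)
P² = 6400/7
sum k=0..1:
  [0] +1/120 = 1/120
  [1] −1/48 = -1/48
S = -1/80
C² = P²·S² = 1/7 ; C = -0.377964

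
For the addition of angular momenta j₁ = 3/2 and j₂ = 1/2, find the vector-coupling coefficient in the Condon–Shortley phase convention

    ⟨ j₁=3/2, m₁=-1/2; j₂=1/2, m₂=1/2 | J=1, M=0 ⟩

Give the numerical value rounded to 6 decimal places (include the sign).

-0.707107

triangle: 1!×2!×0!/4! = 2/24
(j±m)!: 1!×2!×1!×0!×1!×1! = 2
prefactor² = (2J+1)×Δ×N² = 1/2
  k=1: −1/(1!×0!×1!×0!×1!×0!) = -1
Σ = -1  ⇒  CG² = 1/2×(-1)² = 1/2
CG = −√(1/2) = -0.707107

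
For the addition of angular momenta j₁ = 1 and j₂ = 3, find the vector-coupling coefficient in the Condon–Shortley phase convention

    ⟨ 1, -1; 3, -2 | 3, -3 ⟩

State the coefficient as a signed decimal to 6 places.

-0.500000

√[7·1!1!5!/8! · 0!2!1!5!0!6!] = √(3600)
  +(−1)^1/∏(1,0,1,0,0,5)! = -1/120  (running -1/120)
⟨..|..⟩ = √(3600)·(-1/120) = -0.500000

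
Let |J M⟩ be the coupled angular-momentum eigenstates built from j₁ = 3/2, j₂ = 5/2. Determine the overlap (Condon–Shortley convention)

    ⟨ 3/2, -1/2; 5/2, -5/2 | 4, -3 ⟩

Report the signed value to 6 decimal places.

√[9·0!3!5!/9! · 1!2!0!5!1!7!] = √(21600)
  +(−1)^0/∏(0,0,2,0,1,5)! = 1/240  (running 1/240)
⟨..|..⟩ = √(21600)·(1/240) = +0.612372

+0.612372  (= +√(3/8))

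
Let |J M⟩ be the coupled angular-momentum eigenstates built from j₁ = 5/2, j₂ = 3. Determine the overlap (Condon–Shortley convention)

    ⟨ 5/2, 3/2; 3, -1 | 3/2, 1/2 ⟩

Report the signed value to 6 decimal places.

-0.483046

j₁+j₂−J=4  J+j₁−j₂=1  J−j₁+j₂=2  j₁+j₂+J+1=8
(j₁±m₁, j₂±m₂, J±M) = (4,1,2,4,2,1)
P² = 384/35
sum k=0..1:
  [0] +1/48 = 1/48
  [1] −1/6 = -1/6
S = -7/48
C² = P²·S² = 7/30 ; C = -0.483046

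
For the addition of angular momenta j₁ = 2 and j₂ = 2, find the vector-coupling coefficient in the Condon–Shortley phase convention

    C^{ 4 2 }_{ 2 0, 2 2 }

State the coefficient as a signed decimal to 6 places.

j₁+j₂−J=0  J+j₁−j₂=4  J−j₁+j₂=4  j₁+j₂+J+1=9
(j₁±m₁, j₂±m₂, J±M) = (2,2,4,0,6,2)
P² = 13824/7
sum k=0..0:
  [0] +1/96 = 1/96
S = 1/96
C² = P²·S² = 3/14 ; C = +0.462910

+√(3/14) ≈ +0.462910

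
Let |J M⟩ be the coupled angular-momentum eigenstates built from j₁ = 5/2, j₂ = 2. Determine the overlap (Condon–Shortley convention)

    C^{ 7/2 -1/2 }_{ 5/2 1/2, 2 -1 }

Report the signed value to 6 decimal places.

+0.557773

j₁+j₂−J=1  J+j₁−j₂=4  J−j₁+j₂=3  j₁+j₂+J+1=9
(j₁±m₁, j₂±m₂, J±M) = (3,2,1,3,3,4)
P² = 1152/35
sum k=0..1:
  [0] +1/8 = 1/8
  [1] −1/36 = -1/36
S = 7/72
C² = P²·S² = 14/45 ; C = +0.557773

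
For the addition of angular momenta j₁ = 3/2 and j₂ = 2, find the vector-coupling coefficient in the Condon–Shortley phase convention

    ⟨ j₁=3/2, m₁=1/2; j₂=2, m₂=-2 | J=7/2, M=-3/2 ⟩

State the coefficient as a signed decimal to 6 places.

+√(1/7) ≈ +0.377964

j₁+j₂−J=0  J+j₁−j₂=3  J−j₁+j₂=4  j₁+j₂+J+1=8
(j₁±m₁, j₂±m₂, J±M) = (2,1,0,4,2,5)
P² = 2304/7
sum k=0..0:
  [0] +1/48 = 1/48
S = 1/48
C² = P²·S² = 1/7 ; C = +0.377964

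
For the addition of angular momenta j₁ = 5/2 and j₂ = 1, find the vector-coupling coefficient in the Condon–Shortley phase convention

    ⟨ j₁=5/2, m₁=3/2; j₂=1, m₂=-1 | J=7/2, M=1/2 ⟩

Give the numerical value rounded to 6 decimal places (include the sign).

triangle: 0!·5!·2!/8! = 240/40320
(j±m)!: 4!·1!·0!·2!·4!·3! = 6912
prefactor² = (2J+1)·Δ·N² = 2304/7
  k=0: +1/(0!·0!·1!·0!·4!·2!) = 1/48
Σ = 1/48  ⇒  CG² = 2304/7·1/48² = 1/7
CG = +√(1/7) = +0.377964

+0.377964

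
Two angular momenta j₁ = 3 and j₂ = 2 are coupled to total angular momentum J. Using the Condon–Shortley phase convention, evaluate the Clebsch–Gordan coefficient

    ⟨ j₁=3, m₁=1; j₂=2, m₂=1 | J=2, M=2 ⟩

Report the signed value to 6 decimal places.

+√(3/14) ≈ +0.462910

j₁+j₂−J=3  J+j₁−j₂=3  J−j₁+j₂=1  j₁+j₂+J+1=8
(j₁±m₁, j₂±m₂, J±M) = (4,2,3,1,4,0)
P² = 216/7
sum k=2..2:
  [2] +1/12 = 1/12
S = 1/12
C² = P²·S² = 3/14 ; C = +0.462910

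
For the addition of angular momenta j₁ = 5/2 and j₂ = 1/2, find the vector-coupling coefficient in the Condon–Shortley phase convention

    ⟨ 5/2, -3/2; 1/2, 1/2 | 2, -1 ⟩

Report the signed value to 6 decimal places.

-0.816497

j₁+j₂−J=1  J+j₁−j₂=4  J−j₁+j₂=0  j₁+j₂+J+1=6
(j₁±m₁, j₂±m₂, J±M) = (1,4,1,0,1,3)
P² = 24
sum k=1..1:
  [1] −1/6 = -1/6
S = -1/6
C² = P²·S² = 2/3 ; C = -0.816497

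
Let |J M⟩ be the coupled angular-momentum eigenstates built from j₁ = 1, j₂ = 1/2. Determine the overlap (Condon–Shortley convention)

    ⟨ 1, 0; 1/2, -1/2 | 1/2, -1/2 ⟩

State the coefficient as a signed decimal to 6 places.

+√(1/3) ≈ +0.577350

j₁+j₂−J=1  J+j₁−j₂=1  J−j₁+j₂=0  j₁+j₂+J+1=3
(j₁±m₁, j₂±m₂, J±M) = (1,1,0,1,0,1)
P² = 1/3
sum k=0..0:
  [0] +1/1 = 1
S = 1
C² = P²·S² = 1/3 ; C = +0.577350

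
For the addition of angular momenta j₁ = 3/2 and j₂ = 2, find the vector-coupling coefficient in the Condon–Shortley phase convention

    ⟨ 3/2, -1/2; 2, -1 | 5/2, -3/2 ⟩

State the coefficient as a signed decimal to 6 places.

+√(1/35) = +0.169031

√[6·1!2!3!/7! · 1!2!1!3!1!4!] = √(144/35)
  +(−1)^0/∏(0,1,2,1,0,2)! = 1/4  (running 1/4)
  +(−1)^1/∏(1,0,1,0,1,3)! = -1/6  (running 1/12)
⟨..|..⟩ = √(144/35)·(1/12) = +0.169031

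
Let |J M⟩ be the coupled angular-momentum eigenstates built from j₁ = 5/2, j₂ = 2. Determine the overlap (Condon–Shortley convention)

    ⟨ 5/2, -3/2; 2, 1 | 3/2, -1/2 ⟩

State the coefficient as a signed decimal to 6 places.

√[4·3!2!1!/7! · 1!4!3!1!1!2!] = √(96/35)
  +(−1)^2/∏(2,1,2,1,0,0)! = 1/4  (running 1/4)
  +(−1)^3/∏(3,0,1,0,1,1)! = -1/6  (running 1/12)
⟨..|..⟩ = √(96/35)·(1/12) = +0.138013

+0.138013  (= +√(2/105))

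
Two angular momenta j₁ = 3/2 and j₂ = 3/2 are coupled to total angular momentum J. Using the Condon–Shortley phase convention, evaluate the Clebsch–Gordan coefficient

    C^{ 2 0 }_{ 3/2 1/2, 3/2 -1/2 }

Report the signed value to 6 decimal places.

+0.500000  (= +√(1/4))

√[5·1!2!2!/6! · 2!1!1!2!2!2!] = √(4/9)
  +(−1)^0/∏(0,1,1,1,1,1)! = 1  (running 1)
  +(−1)^1/∏(1,0,0,0,2,2)! = -1/4  (running 3/4)
⟨..|..⟩ = √(4/9)·(3/4) = +0.500000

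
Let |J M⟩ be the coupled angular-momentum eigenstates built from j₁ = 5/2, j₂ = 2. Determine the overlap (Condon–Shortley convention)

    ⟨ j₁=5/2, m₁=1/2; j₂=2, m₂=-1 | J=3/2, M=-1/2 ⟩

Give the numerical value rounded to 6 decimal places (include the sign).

-0.487950

triangle: 3!*2!*1!/7! = 12/5040
(j±m)!: 3!*2!*1!*3!*1!*2! = 144
prefactor² = (2J+1)*Δ*N² = 48/35
  k=0: +1/(0!*3!*2!*1!*0!*0!) = 1/12
  k=1: −1/(1!*2!*1!*0!*1!*1!) = -1/2
Σ = -5/12  ⇒  CG² = 48/35*(-5/12)² = 5/21
CG = −√(5/21) = -0.487950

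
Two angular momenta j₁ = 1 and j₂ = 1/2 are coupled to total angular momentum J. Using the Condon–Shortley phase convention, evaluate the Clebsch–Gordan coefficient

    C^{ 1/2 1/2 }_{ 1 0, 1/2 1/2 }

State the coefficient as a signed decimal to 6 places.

triangle: 1!*1!*0!/3! = 1/6
(j±m)!: 1!*1!*1!*0!*1!*0! = 1
prefactor² = (2J+1)*Δ*N² = 1/3
  k=1: −1/(1!*0!*0!*0!*1!*0!) = -1
Σ = -1  ⇒  CG² = 1/3*(-1)² = 1/3
CG = −√(1/3) = -0.577350

−√(1/3) ≈ -0.577350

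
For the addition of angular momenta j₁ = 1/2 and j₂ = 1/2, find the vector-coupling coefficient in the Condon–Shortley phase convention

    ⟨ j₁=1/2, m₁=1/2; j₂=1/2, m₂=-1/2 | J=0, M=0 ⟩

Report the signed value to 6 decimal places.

+0.707107  (= +√(1/2))

√[1·1!0!0!/2! · 1!0!0!1!0!0!] = √(1/2)
  +(−1)^0/∏(0,1,0,0,0,0)! = 1  (running 1)
⟨..|..⟩ = √(1/2)·(1) = +0.707107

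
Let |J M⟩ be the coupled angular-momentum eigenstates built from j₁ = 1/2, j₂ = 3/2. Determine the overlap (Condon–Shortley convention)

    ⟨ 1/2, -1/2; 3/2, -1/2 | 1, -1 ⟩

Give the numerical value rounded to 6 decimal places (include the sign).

-0.500000

j₁+j₂−J=1  J+j₁−j₂=0  J−j₁+j₂=2  j₁+j₂+J+1=4
(j₁±m₁, j₂±m₂, J±M) = (0,1,1,2,0,2)
P² = 1
sum k=1..1:
  [1] −1/2 = -1/2
S = -1/2
C² = P²·S² = 1/4 ; C = -0.500000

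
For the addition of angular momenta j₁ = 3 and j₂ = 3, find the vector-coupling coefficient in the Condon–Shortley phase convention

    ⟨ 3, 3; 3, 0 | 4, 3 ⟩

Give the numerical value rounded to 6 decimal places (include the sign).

+0.639602

j₁+j₂−J=2  J+j₁−j₂=4  J−j₁+j₂=4  j₁+j₂+J+1=11
(j₁±m₁, j₂±m₂, J±M) = (6,0,3,3,7,1)
P² = 373248/11
sum k=0..0:
  [0] +1/288 = 1/288
S = 1/288
C² = P²·S² = 9/22 ; C = +0.639602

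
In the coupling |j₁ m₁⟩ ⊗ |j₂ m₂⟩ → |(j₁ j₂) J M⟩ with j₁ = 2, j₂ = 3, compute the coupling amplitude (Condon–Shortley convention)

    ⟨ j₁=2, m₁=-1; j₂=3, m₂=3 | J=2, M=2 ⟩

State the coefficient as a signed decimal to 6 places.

√[5·3!1!3!/8! · 1!3!6!0!4!0!] = √(3240/7)
  +(−1)^3/∏(3,0,0,3,1,0)! = -1/36  (running -1/36)
⟨..|..⟩ = √(3240/7)·(-1/36) = -0.597614

−√(5/14) ≈ -0.597614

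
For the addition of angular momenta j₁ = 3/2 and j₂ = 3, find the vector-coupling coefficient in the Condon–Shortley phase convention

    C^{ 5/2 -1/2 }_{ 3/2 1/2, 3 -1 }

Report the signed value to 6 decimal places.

√[6·2!1!4!/8! · 2!1!2!4!2!3!] = √(288/35)
  +(−1)^0/∏(0,2,1,2,0,2)! = 1/8  (running 1/8)
  +(−1)^1/∏(1,1,0,1,1,3)! = -1/6  (running -1/24)
⟨..|..⟩ = √(288/35)·(-1/24) = -0.119523

-0.119523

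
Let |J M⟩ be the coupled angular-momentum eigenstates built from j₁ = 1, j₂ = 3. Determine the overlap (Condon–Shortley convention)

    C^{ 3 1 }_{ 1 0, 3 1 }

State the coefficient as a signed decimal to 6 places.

triangle: 1!·1!·5!/8! = 120/40320
(j±m)!: 1!·1!·4!·2!·4!·2! = 2304
prefactor² = (2J+1)·Δ·N² = 48
  k=0: +1/(0!·1!·1!·4!·0!·1!) = 1/24
  k=1: −1/(1!·0!·0!·3!·1!·2!) = -1/12
Σ = -1/24  ⇒  CG² = 48·(-1/24)² = 1/12
CG = −√(1/12) = -0.288675

−√(1/12) = -0.288675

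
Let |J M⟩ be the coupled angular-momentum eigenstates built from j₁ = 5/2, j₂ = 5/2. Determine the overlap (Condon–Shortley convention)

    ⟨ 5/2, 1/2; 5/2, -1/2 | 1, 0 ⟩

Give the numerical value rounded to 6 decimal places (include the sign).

triangle: 4!·1!·1!/7! = 24/5040
(j±m)!: 3!·2!·2!·3!·1!·1! = 144
prefactor² = (2J+1)·Δ·N² = 72/35
  k=1: −1/(1!·3!·1!·1!·0!·0!) = -1/6
  k=2: +1/(2!·2!·0!·0!·1!·1!) = 1/4
Σ = 1/12  ⇒  CG² = 72/35·1/12² = 1/70
CG = +√(1/70) = +0.119523

+√(1/70) = +0.119523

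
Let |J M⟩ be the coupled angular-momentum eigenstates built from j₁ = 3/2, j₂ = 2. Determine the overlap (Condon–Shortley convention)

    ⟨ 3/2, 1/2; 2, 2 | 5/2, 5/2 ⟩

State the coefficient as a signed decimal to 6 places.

triangle: 1!×2!×3!/7! = 12/5040
(j±m)!: 2!×1!×4!×0!×5!×0! = 5760
prefactor² = (2J+1)×Δ×N² = 576/7
  k=1: −1/(1!×0!×0!×3!×2!×0!) = -1/12
Σ = -1/12  ⇒  CG² = 576/7×(-1/12)² = 4/7
CG = −√(4/7) = -0.755929

−√(4/7) ≈ -0.755929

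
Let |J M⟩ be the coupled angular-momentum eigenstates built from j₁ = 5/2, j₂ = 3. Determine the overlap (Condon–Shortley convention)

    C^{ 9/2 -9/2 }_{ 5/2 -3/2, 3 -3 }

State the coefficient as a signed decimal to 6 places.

+0.738549

√[10·1!4!5!/11! · 1!4!0!6!0!9!] = √(49766400/11)
  +(−1)^0/∏(0,1,4,0,0,5)! = 1/2880  (running 1/2880)
⟨..|..⟩ = √(49766400/11)·(1/2880) = +0.738549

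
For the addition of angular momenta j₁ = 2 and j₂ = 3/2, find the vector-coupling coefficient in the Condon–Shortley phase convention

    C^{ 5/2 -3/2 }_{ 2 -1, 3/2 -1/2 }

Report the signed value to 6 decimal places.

j₁+j₂−J=1  J+j₁−j₂=3  J−j₁+j₂=2  j₁+j₂+J+1=7
(j₁±m₁, j₂±m₂, J±M) = (1,3,1,2,1,4)
P² = 144/35
sum k=0..1:
  [0] +1/6 = 1/6
  [1] −1/4 = -1/4
S = -1/12
C² = P²·S² = 1/35 ; C = -0.169031

-0.169031  (= −√(1/35))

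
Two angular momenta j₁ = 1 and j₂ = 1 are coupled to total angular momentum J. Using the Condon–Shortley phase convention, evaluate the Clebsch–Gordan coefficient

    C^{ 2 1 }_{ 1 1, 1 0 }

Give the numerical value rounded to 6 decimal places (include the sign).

√[5·0!2!2!/5! · 2!0!1!1!3!1!] = √(2)
  +(−1)^0/∏(0,0,0,1,2,1)! = 1/2  (running 1/2)
⟨..|..⟩ = √(2)·(1/2) = +0.707107

+√(1/2) = +0.707107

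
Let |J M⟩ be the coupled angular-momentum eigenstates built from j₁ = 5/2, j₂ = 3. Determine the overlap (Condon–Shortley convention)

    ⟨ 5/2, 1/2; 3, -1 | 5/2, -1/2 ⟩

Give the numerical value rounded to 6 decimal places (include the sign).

-0.478091  (= −√(8/35))

triangle: 3!·2!·3!/9! = 72/362880
(j±m)!: 3!·2!·2!·4!·2!·3! = 6912
prefactor² = (2J+1)·Δ·N² = 288/35
  k=0: +1/(0!·3!·2!·2!·0!·1!) = 1/24
  k=1: −1/(1!·2!·1!·1!·1!·2!) = -1/4
  k=2: +1/(2!·1!·0!·0!·2!·3!) = 1/24
Σ = -1/6  ⇒  CG² = 288/35·(-1/6)² = 8/35
CG = −√(8/35) = -0.478091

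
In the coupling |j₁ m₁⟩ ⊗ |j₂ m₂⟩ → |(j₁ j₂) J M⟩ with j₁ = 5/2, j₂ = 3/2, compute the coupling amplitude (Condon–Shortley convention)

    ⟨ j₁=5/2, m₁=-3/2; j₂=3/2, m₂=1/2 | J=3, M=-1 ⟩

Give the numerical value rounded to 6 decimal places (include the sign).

j₁+j₂−J=1  J+j₁−j₂=4  J−j₁+j₂=2  j₁+j₂+J+1=8
(j₁±m₁, j₂±m₂, J±M) = (1,4,2,1,2,4)
P² = 96/5
sum k=0..1:
  [0] +1/48 = 1/48
  [1] −1/6 = -1/6
S = -7/48
C² = P²·S² = 49/120 ; C = -0.639010

-0.639010  (= −√(49/120))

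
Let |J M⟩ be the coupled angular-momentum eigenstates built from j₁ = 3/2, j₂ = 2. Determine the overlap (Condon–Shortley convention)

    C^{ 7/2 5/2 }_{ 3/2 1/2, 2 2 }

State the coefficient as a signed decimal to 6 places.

√[8·0!3!4!/8! · 2!1!4!0!6!1!] = √(6912/7)
  +(−1)^0/∏(0,0,1,4,2,0)! = 1/48  (running 1/48)
⟨..|..⟩ = √(6912/7)·(1/48) = +0.654654

+0.654654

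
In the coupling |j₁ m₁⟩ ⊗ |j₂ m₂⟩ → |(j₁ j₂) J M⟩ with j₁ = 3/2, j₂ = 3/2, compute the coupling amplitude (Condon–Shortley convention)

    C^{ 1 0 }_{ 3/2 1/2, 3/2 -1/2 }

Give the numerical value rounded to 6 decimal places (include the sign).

√[3·2!1!1!/5! · 2!1!1!2!1!1!] = √(1/5)
  +(−1)^0/∏(0,2,1,1,0,0)! = 1/2  (running 1/2)
  +(−1)^1/∏(1,1,0,0,1,1)! = -1  (running -1/2)
⟨..|..⟩ = √(1/5)·(-1/2) = -0.223607

-0.223607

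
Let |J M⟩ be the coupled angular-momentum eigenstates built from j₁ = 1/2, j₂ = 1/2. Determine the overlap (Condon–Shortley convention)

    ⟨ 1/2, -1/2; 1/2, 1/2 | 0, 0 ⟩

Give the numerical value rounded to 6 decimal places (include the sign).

√[1·1!0!0!/2! · 0!1!1!0!0!0!] = √(1/2)
  +(−1)^1/∏(1,0,0,0,0,0)! = -1  (running -1)
⟨..|..⟩ = √(1/2)·(-1) = -0.707107

−√(1/2) ≈ -0.707107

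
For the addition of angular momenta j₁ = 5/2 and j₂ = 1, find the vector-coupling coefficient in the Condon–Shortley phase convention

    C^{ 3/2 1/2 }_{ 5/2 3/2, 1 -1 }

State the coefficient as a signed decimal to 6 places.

triangle: 2!·3!·0!/6! = 12/720
(j±m)!: 4!·1!·0!·2!·2!·1! = 96
prefactor² = (2J+1)·Δ·N² = 32/5
  k=0: +1/(0!·2!·1!·0!·2!·0!) = 1/4
Σ = 1/4  ⇒  CG² = 32/5·1/4² = 2/5
CG = +√(2/5) = +0.632456

+0.632456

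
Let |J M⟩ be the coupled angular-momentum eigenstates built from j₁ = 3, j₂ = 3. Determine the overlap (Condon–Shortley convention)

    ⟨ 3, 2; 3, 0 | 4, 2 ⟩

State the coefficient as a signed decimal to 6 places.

j₁+j₂−J=2  J+j₁−j₂=4  J−j₁+j₂=4  j₁+j₂+J+1=11
(j₁±m₁, j₂±m₂, J±M) = (5,1,3,3,6,2)
P² = 124416/77
sum k=0..1:
  [0] +1/72 = 1/72
  [1] −1/96 = -1/96
S = 1/288
C² = P²·S² = 3/154 ; C = +0.139573

+0.139573  (= +√(3/154))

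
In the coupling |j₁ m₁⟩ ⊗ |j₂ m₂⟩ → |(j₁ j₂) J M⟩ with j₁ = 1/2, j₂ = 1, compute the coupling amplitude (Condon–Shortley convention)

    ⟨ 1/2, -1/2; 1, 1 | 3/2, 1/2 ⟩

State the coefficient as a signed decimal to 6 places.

+√(1/3) = +0.577350

j₁+j₂−J=0  J+j₁−j₂=1  J−j₁+j₂=2  j₁+j₂+J+1=4
(j₁±m₁, j₂±m₂, J±M) = (0,1,2,0,2,1)
P² = 4/3
sum k=0..0:
  [0] +1/2 = 1/2
S = 1/2
C² = P²·S² = 1/3 ; C = +0.577350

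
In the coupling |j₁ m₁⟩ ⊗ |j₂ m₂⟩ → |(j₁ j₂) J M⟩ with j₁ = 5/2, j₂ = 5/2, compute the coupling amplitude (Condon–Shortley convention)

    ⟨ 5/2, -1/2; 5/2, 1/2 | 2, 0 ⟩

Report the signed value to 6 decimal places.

triangle: 3!×2!×2!/8! = 24/40320
(j±m)!: 2!×3!×3!×2!×2!×2! = 576
prefactor² = (2J+1)×Δ×N² = 12/7
  k=1: −1/(1!×2!×2!×2!×0!×0!) = -1/8
  k=2: +1/(2!×1!×1!×1!×1!×1!) = 1/2
  k=3: −1/(3!×0!×0!×0!×2!×2!) = -1/24
Σ = 1/3  ⇒  CG² = 12/7×1/3² = 4/21
CG = +√(4/21) = +0.436436

+√(4/21) = +0.436436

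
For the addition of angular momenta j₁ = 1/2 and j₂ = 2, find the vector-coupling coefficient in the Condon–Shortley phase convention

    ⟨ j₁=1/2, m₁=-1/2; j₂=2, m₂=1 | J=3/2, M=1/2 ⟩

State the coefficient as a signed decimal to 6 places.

j₁+j₂−J=1  J+j₁−j₂=0  J−j₁+j₂=3  j₁+j₂+J+1=5
(j₁±m₁, j₂±m₂, J±M) = (0,1,3,1,2,1)
P² = 12/5
sum k=1..1:
  [1] −1/2 = -1/2
S = -1/2
C² = P²·S² = 3/5 ; C = -0.774597

-0.774597  (= −√(3/5))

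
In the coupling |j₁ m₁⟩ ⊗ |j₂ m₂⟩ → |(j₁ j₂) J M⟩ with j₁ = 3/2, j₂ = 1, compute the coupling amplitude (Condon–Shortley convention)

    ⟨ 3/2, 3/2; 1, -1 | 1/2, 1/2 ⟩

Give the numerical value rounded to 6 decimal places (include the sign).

+√(1/2) ≈ +0.707107

j₁+j₂−J=2  J+j₁−j₂=1  J−j₁+j₂=0  j₁+j₂+J+1=4
(j₁±m₁, j₂±m₂, J±M) = (3,0,0,2,1,0)
P² = 2
sum k=0..0:
  [0] +1/2 = 1/2
S = 1/2
C² = P²·S² = 1/2 ; C = +0.707107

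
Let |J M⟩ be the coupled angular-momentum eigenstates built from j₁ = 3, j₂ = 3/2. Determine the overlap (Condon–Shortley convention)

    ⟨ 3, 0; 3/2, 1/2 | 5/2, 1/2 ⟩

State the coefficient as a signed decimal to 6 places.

−√(6/35) ≈ -0.414039

triangle: 2!×4!×1!/8! = 48/40320
(j±m)!: 3!×3!×2!×1!×3!×2! = 864
prefactor² = (2J+1)×Δ×N² = 216/35
  k=1: −1/(1!×1!×2!×1!×2!×0!) = -1/4
  k=2: +1/(2!×0!×1!×0!×3!×1!) = 1/12
Σ = -1/6  ⇒  CG² = 216/35×(-1/6)² = 6/35
CG = −√(6/35) = -0.414039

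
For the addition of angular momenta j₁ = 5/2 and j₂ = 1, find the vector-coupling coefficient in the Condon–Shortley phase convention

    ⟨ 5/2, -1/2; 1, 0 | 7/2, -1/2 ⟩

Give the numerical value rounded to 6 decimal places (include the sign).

j₁+j₂−J=0  J+j₁−j₂=5  J−j₁+j₂=2  j₁+j₂+J+1=8
(j₁±m₁, j₂±m₂, J±M) = (2,3,1,1,3,4)
P² = 576/7
sum k=0..0:
  [0] +1/12 = 1/12
S = 1/12
C² = P²·S² = 4/7 ; C = +0.755929

+√(4/7) ≈ +0.755929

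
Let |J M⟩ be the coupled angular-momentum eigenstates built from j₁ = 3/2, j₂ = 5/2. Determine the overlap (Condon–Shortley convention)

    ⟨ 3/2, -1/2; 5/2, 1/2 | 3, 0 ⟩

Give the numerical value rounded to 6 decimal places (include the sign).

triangle: 1!*2!*4!/8! = 48/40320
(j±m)!: 1!*2!*3!*2!*3!*3! = 864
prefactor² = (2J+1)*Δ*N² = 36/5
  k=0: +1/(0!*1!*2!*3!*0!*1!) = 1/12
  k=1: −1/(1!*0!*1!*2!*1!*2!) = -1/4
Σ = -1/6  ⇒  CG² = 36/5*(-1/6)² = 1/5
CG = −√(1/5) = -0.447214

-0.447214  (= −√(1/5))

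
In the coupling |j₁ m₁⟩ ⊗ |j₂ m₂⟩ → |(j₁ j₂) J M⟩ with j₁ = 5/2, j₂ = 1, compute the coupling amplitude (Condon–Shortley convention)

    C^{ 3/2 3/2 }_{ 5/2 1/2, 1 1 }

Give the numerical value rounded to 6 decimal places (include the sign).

+√(1/15) ≈ +0.258199

√[4·2!3!0!/6! · 3!2!2!0!3!0!] = √(48/5)
  +(−1)^2/∏(2,0,0,0,3,0)! = 1/12  (running 1/12)
⟨..|..⟩ = √(48/5)·(1/12) = +0.258199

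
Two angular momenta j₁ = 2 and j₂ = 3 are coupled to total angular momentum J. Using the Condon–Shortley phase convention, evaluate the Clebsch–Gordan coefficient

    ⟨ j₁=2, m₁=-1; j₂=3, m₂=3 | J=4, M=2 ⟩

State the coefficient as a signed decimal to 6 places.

−√(27/140) ≈ -0.439155

√[9·1!3!5!/10! · 1!3!6!0!6!2!] = √(77760/7)
  +(−1)^1/∏(1,0,2,5,1,0)! = -1/240  (running -1/240)
⟨..|..⟩ = √(77760/7)·(-1/240) = -0.439155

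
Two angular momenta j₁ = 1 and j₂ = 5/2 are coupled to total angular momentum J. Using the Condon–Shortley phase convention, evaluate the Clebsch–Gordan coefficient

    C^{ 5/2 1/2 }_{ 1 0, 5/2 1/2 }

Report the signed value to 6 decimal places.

-0.169031  (= −√(1/35))

triangle: 1!*1!*4!/7! = 24/5040
(j±m)!: 1!*1!*3!*2!*3!*2! = 144
prefactor² = (2J+1)*Δ*N² = 144/35
  k=0: +1/(0!*1!*1!*3!*0!*1!) = 1/6
  k=1: −1/(1!*0!*0!*2!*1!*2!) = -1/4
Σ = -1/12  ⇒  CG² = 144/35*(-1/12)² = 1/35
CG = −√(1/35) = -0.169031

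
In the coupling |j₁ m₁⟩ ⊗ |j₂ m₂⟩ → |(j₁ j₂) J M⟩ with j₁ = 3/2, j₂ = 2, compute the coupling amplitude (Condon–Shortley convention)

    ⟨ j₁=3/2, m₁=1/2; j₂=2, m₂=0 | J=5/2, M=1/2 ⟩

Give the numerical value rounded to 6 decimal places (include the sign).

+√(3/35) ≈ +0.292770

√[6·1!2!3!/7! · 2!1!2!2!3!2!] = √(48/35)
  +(−1)^0/∏(0,1,1,2,1,1)! = 1/2  (running 1/2)
  +(−1)^1/∏(1,0,0,1,2,2)! = -1/4  (running 1/4)
⟨..|..⟩ = √(48/35)·(1/4) = +0.292770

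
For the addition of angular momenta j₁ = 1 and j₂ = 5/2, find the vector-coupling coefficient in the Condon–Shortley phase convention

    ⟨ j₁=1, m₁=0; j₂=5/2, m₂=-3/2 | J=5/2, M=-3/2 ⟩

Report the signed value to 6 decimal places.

+0.507093  (= +√(9/35))

√[6·1!1!4!/7! · 1!1!1!4!1!4!] = √(576/35)
  +(−1)^0/∏(0,1,1,1,0,3)! = 1/6  (running 1/6)
  +(−1)^1/∏(1,0,0,0,1,4)! = -1/24  (running 1/8)
⟨..|..⟩ = √(576/35)·(1/8) = +0.507093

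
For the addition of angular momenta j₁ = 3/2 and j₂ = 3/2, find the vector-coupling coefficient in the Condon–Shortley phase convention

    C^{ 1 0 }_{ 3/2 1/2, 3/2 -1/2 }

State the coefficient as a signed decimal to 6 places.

j₁+j₂−J=2  J+j₁−j₂=1  J−j₁+j₂=1  j₁+j₂+J+1=5
(j₁±m₁, j₂±m₂, J±M) = (2,1,1,2,1,1)
P² = 1/5
sum k=0..1:
  [0] +1/2 = 1/2
  [1] −1/1 = -1
S = -1/2
C² = P²·S² = 1/20 ; C = -0.223607

-0.223607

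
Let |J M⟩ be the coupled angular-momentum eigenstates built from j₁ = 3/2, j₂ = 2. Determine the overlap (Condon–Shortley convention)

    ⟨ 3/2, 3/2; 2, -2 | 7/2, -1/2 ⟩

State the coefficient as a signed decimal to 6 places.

triangle: 0!×3!×4!/8! = 144/40320
(j±m)!: 3!×0!×0!×4!×3!×4! = 20736
prefactor² = (2J+1)×Δ×N² = 20736/35
  k=0: +1/(0!×0!×0!×0!×3!×4!) = 1/144
Σ = 1/144  ⇒  CG² = 20736/35×1/144² = 1/35
CG = +√(1/35) = +0.169031

+√(1/35) ≈ +0.169031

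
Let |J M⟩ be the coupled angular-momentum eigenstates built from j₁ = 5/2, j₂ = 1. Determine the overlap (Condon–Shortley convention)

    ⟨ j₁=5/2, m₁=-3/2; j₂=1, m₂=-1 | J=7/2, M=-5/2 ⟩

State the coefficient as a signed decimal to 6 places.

+√(5/7) ≈ +0.845154

triangle: 0!×5!×2!/8! = 240/40320
(j±m)!: 1!×4!×0!×2!×1!×6! = 34560
prefactor² = (2J+1)×Δ×N² = 11520/7
  k=0: +1/(0!×0!×4!×0!×1!×2!) = 1/48
Σ = 1/48  ⇒  CG² = 11520/7×1/48² = 5/7
CG = +√(5/7) = +0.845154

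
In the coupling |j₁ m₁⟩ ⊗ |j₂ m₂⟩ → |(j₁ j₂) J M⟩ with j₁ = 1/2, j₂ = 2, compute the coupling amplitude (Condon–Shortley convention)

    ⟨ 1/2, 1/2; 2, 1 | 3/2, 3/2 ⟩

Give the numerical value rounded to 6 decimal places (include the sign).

√[4·1!0!3!/5! · 1!0!3!1!3!0!] = √(36/5)
  +(−1)^0/∏(0,1,0,3,0,0)! = 1/6  (running 1/6)
⟨..|..⟩ = √(36/5)·(1/6) = +0.447214

+0.447214  (= +√(1/5))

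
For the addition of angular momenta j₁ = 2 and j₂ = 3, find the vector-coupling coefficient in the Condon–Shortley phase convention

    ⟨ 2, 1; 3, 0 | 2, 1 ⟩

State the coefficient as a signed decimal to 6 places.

-0.534522  (= −√(2/7))

triangle: 3!*1!*3!/8! = 36/40320
(j±m)!: 3!*1!*3!*3!*3!*1! = 1296
prefactor² = (2J+1)*Δ*N² = 81/14
  k=0: +1/(0!*3!*1!*3!*0!*0!) = 1/36
  k=1: −1/(1!*2!*0!*2!*1!*1!) = -1/4
Σ = -2/9  ⇒  CG² = 81/14*(-2/9)² = 2/7
CG = −√(2/7) = -0.534522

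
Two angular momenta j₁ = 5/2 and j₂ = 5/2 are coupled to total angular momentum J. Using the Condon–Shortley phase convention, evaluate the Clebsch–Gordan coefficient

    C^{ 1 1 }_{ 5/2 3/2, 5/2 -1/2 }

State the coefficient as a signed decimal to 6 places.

-0.478091  (= −√(8/35))

triangle: 4!*1!*1!/7! = 24/5040
(j±m)!: 4!*1!*2!*3!*2!*0! = 576
prefactor² = (2J+1)*Δ*N² = 288/35
  k=1: −1/(1!*3!*0!*1!*1!*0!) = -1/6
Σ = -1/6  ⇒  CG² = 288/35*(-1/6)² = 8/35
CG = −√(8/35) = -0.478091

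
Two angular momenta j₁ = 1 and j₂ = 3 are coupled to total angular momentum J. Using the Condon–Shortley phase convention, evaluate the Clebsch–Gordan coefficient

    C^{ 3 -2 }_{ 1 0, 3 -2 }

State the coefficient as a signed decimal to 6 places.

+0.577350

√[7·1!1!5!/8! · 1!1!1!5!1!5!] = √(300)
  +(−1)^0/∏(0,1,1,1,0,4)! = 1/24  (running 1/24)
  +(−1)^1/∏(1,0,0,0,1,5)! = -1/120  (running 1/30)
⟨..|..⟩ = √(300)·(1/30) = +0.577350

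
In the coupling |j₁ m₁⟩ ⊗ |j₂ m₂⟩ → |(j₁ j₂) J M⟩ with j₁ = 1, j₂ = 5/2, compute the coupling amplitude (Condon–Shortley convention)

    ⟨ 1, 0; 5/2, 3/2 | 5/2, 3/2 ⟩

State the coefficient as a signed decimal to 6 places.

−√(9/35) ≈ -0.507093

j₁+j₂−J=1  J+j₁−j₂=1  J−j₁+j₂=4  j₁+j₂+J+1=7
(j₁±m₁, j₂±m₂, J±M) = (1,1,4,1,4,1)
P² = 576/35
sum k=0..1:
  [0] +1/24 = 1/24
  [1] −1/6 = -1/6
S = -1/8
C² = P²·S² = 9/35 ; C = -0.507093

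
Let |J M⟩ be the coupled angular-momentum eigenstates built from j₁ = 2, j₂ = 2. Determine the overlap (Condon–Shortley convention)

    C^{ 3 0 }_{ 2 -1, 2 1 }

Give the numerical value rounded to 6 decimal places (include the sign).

triangle: 1!·3!·3!/8! = 36/40320
(j±m)!: 1!·3!·3!·1!·3!·3! = 1296
prefactor² = (2J+1)·Δ·N² = 81/10
  k=0: +1/(0!·1!·3!·3!·0!·0!) = 1/36
  k=1: −1/(1!·0!·2!·2!·1!·1!) = -1/4
Σ = -2/9  ⇒  CG² = 81/10·(-2/9)² = 2/5
CG = −√(2/5) = -0.632456

−√(2/5) ≈ -0.632456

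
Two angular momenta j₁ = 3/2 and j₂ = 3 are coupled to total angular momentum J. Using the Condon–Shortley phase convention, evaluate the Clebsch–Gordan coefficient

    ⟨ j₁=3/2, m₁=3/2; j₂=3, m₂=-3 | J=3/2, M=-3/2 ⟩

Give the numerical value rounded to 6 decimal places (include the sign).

+√(4/7) ≈ +0.755929

triangle: 3!·0!·3!/7! = 36/5040
(j±m)!: 3!·0!·0!·6!·0!·3! = 25920
prefactor² = (2J+1)·Δ·N² = 5184/7
  k=0: +1/(0!·3!·0!·0!·0!·3!) = 1/36
Σ = 1/36  ⇒  CG² = 5184/7·1/36² = 4/7
CG = +√(4/7) = +0.755929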